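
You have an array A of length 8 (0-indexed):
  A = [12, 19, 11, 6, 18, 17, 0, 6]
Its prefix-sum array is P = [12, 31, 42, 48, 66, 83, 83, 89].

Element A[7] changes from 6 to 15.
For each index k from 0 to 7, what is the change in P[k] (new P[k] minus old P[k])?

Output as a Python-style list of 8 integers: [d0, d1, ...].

Element change: A[7] 6 -> 15, delta = 9
For k < 7: P[k] unchanged, delta_P[k] = 0
For k >= 7: P[k] shifts by exactly 9
Delta array: [0, 0, 0, 0, 0, 0, 0, 9]

Answer: [0, 0, 0, 0, 0, 0, 0, 9]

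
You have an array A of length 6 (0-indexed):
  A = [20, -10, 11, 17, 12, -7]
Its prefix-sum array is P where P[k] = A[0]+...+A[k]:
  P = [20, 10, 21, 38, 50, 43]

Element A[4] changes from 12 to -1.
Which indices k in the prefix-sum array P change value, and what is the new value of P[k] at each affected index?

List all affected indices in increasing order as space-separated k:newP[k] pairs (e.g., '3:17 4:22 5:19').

P[k] = A[0] + ... + A[k]
P[k] includes A[4] iff k >= 4
Affected indices: 4, 5, ..., 5; delta = -13
  P[4]: 50 + -13 = 37
  P[5]: 43 + -13 = 30

Answer: 4:37 5:30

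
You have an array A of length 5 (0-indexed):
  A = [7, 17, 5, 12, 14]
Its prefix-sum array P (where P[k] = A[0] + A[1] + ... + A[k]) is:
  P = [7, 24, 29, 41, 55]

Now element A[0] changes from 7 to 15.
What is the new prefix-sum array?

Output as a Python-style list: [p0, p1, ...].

Answer: [15, 32, 37, 49, 63]

Derivation:
Change: A[0] 7 -> 15, delta = 8
P[k] for k < 0: unchanged (A[0] not included)
P[k] for k >= 0: shift by delta = 8
  P[0] = 7 + 8 = 15
  P[1] = 24 + 8 = 32
  P[2] = 29 + 8 = 37
  P[3] = 41 + 8 = 49
  P[4] = 55 + 8 = 63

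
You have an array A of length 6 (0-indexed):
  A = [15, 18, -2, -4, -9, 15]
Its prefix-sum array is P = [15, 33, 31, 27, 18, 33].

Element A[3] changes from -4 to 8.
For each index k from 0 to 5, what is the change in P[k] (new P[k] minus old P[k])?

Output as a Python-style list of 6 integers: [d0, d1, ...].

Answer: [0, 0, 0, 12, 12, 12]

Derivation:
Element change: A[3] -4 -> 8, delta = 12
For k < 3: P[k] unchanged, delta_P[k] = 0
For k >= 3: P[k] shifts by exactly 12
Delta array: [0, 0, 0, 12, 12, 12]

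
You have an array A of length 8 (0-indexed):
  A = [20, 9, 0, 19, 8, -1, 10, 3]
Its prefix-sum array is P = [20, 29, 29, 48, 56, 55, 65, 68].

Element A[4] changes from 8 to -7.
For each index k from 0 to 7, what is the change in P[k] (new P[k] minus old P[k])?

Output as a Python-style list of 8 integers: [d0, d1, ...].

Answer: [0, 0, 0, 0, -15, -15, -15, -15]

Derivation:
Element change: A[4] 8 -> -7, delta = -15
For k < 4: P[k] unchanged, delta_P[k] = 0
For k >= 4: P[k] shifts by exactly -15
Delta array: [0, 0, 0, 0, -15, -15, -15, -15]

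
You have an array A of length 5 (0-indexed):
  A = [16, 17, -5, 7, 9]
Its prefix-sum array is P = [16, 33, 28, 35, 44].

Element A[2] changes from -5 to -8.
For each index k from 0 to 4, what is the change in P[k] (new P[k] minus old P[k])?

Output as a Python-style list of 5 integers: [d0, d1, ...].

Answer: [0, 0, -3, -3, -3]

Derivation:
Element change: A[2] -5 -> -8, delta = -3
For k < 2: P[k] unchanged, delta_P[k] = 0
For k >= 2: P[k] shifts by exactly -3
Delta array: [0, 0, -3, -3, -3]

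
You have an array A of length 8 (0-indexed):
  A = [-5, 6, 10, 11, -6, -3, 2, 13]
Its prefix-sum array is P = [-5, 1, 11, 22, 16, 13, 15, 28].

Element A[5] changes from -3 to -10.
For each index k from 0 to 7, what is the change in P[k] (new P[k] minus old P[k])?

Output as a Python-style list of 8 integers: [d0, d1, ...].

Element change: A[5] -3 -> -10, delta = -7
For k < 5: P[k] unchanged, delta_P[k] = 0
For k >= 5: P[k] shifts by exactly -7
Delta array: [0, 0, 0, 0, 0, -7, -7, -7]

Answer: [0, 0, 0, 0, 0, -7, -7, -7]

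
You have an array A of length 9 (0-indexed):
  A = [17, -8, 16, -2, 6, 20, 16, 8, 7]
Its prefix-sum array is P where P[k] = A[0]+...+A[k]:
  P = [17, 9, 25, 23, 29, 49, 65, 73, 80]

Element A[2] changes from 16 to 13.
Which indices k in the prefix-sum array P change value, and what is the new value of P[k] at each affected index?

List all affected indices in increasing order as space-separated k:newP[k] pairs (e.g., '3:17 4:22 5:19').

Answer: 2:22 3:20 4:26 5:46 6:62 7:70 8:77

Derivation:
P[k] = A[0] + ... + A[k]
P[k] includes A[2] iff k >= 2
Affected indices: 2, 3, ..., 8; delta = -3
  P[2]: 25 + -3 = 22
  P[3]: 23 + -3 = 20
  P[4]: 29 + -3 = 26
  P[5]: 49 + -3 = 46
  P[6]: 65 + -3 = 62
  P[7]: 73 + -3 = 70
  P[8]: 80 + -3 = 77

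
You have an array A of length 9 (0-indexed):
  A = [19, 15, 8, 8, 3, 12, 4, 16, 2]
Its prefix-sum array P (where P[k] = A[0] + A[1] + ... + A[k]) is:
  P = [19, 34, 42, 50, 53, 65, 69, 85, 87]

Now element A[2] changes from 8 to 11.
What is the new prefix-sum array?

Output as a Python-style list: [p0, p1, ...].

Answer: [19, 34, 45, 53, 56, 68, 72, 88, 90]

Derivation:
Change: A[2] 8 -> 11, delta = 3
P[k] for k < 2: unchanged (A[2] not included)
P[k] for k >= 2: shift by delta = 3
  P[0] = 19 + 0 = 19
  P[1] = 34 + 0 = 34
  P[2] = 42 + 3 = 45
  P[3] = 50 + 3 = 53
  P[4] = 53 + 3 = 56
  P[5] = 65 + 3 = 68
  P[6] = 69 + 3 = 72
  P[7] = 85 + 3 = 88
  P[8] = 87 + 3 = 90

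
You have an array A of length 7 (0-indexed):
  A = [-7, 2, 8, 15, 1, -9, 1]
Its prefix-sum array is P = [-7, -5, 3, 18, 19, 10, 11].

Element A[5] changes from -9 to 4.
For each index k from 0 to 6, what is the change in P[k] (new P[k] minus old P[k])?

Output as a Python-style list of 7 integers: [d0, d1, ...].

Answer: [0, 0, 0, 0, 0, 13, 13]

Derivation:
Element change: A[5] -9 -> 4, delta = 13
For k < 5: P[k] unchanged, delta_P[k] = 0
For k >= 5: P[k] shifts by exactly 13
Delta array: [0, 0, 0, 0, 0, 13, 13]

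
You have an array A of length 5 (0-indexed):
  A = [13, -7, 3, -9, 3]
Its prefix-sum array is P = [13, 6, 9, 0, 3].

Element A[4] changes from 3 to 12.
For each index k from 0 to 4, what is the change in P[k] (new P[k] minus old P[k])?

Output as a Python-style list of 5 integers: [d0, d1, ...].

Answer: [0, 0, 0, 0, 9]

Derivation:
Element change: A[4] 3 -> 12, delta = 9
For k < 4: P[k] unchanged, delta_P[k] = 0
For k >= 4: P[k] shifts by exactly 9
Delta array: [0, 0, 0, 0, 9]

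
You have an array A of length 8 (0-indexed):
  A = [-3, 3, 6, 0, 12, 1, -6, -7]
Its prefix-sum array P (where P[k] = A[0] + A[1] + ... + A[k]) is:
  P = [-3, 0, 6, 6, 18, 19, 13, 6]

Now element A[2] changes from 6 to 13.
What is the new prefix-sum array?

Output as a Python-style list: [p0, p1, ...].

Change: A[2] 6 -> 13, delta = 7
P[k] for k < 2: unchanged (A[2] not included)
P[k] for k >= 2: shift by delta = 7
  P[0] = -3 + 0 = -3
  P[1] = 0 + 0 = 0
  P[2] = 6 + 7 = 13
  P[3] = 6 + 7 = 13
  P[4] = 18 + 7 = 25
  P[5] = 19 + 7 = 26
  P[6] = 13 + 7 = 20
  P[7] = 6 + 7 = 13

Answer: [-3, 0, 13, 13, 25, 26, 20, 13]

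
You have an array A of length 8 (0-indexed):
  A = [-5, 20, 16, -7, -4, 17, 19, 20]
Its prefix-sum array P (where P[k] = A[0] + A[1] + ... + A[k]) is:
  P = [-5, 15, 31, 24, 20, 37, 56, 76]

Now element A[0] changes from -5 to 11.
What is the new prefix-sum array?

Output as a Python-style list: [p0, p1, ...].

Answer: [11, 31, 47, 40, 36, 53, 72, 92]

Derivation:
Change: A[0] -5 -> 11, delta = 16
P[k] for k < 0: unchanged (A[0] not included)
P[k] for k >= 0: shift by delta = 16
  P[0] = -5 + 16 = 11
  P[1] = 15 + 16 = 31
  P[2] = 31 + 16 = 47
  P[3] = 24 + 16 = 40
  P[4] = 20 + 16 = 36
  P[5] = 37 + 16 = 53
  P[6] = 56 + 16 = 72
  P[7] = 76 + 16 = 92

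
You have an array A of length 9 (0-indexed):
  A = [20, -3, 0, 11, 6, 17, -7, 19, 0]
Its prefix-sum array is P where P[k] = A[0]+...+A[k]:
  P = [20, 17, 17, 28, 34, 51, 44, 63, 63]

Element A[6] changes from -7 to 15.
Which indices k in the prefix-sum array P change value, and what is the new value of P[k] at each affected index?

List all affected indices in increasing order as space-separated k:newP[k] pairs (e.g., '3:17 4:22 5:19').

P[k] = A[0] + ... + A[k]
P[k] includes A[6] iff k >= 6
Affected indices: 6, 7, ..., 8; delta = 22
  P[6]: 44 + 22 = 66
  P[7]: 63 + 22 = 85
  P[8]: 63 + 22 = 85

Answer: 6:66 7:85 8:85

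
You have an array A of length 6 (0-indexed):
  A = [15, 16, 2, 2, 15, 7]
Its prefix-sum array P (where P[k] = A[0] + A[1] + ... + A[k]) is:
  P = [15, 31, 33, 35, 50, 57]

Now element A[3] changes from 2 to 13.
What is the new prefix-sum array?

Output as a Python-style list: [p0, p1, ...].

Change: A[3] 2 -> 13, delta = 11
P[k] for k < 3: unchanged (A[3] not included)
P[k] for k >= 3: shift by delta = 11
  P[0] = 15 + 0 = 15
  P[1] = 31 + 0 = 31
  P[2] = 33 + 0 = 33
  P[3] = 35 + 11 = 46
  P[4] = 50 + 11 = 61
  P[5] = 57 + 11 = 68

Answer: [15, 31, 33, 46, 61, 68]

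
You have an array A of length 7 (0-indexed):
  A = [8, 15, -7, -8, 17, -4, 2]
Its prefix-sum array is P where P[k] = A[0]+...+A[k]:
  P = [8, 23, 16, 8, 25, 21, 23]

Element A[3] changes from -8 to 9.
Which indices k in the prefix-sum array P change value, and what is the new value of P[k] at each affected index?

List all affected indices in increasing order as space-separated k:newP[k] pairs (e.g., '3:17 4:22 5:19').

P[k] = A[0] + ... + A[k]
P[k] includes A[3] iff k >= 3
Affected indices: 3, 4, ..., 6; delta = 17
  P[3]: 8 + 17 = 25
  P[4]: 25 + 17 = 42
  P[5]: 21 + 17 = 38
  P[6]: 23 + 17 = 40

Answer: 3:25 4:42 5:38 6:40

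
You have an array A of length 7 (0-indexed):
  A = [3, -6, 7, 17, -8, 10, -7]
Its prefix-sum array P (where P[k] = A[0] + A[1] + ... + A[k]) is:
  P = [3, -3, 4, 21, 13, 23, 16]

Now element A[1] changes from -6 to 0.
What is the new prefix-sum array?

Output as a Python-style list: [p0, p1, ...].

Change: A[1] -6 -> 0, delta = 6
P[k] for k < 1: unchanged (A[1] not included)
P[k] for k >= 1: shift by delta = 6
  P[0] = 3 + 0 = 3
  P[1] = -3 + 6 = 3
  P[2] = 4 + 6 = 10
  P[3] = 21 + 6 = 27
  P[4] = 13 + 6 = 19
  P[5] = 23 + 6 = 29
  P[6] = 16 + 6 = 22

Answer: [3, 3, 10, 27, 19, 29, 22]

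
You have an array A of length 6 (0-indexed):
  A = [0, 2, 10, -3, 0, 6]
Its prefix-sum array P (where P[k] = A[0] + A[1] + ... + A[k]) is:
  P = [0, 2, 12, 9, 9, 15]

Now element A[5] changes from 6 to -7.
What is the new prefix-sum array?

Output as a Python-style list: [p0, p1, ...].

Change: A[5] 6 -> -7, delta = -13
P[k] for k < 5: unchanged (A[5] not included)
P[k] for k >= 5: shift by delta = -13
  P[0] = 0 + 0 = 0
  P[1] = 2 + 0 = 2
  P[2] = 12 + 0 = 12
  P[3] = 9 + 0 = 9
  P[4] = 9 + 0 = 9
  P[5] = 15 + -13 = 2

Answer: [0, 2, 12, 9, 9, 2]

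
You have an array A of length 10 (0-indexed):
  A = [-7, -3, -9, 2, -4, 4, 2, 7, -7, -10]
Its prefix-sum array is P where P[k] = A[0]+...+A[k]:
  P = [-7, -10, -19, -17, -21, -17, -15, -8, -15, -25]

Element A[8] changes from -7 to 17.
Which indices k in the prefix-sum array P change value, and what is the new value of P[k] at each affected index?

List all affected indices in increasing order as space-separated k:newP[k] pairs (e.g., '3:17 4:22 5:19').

Answer: 8:9 9:-1

Derivation:
P[k] = A[0] + ... + A[k]
P[k] includes A[8] iff k >= 8
Affected indices: 8, 9, ..., 9; delta = 24
  P[8]: -15 + 24 = 9
  P[9]: -25 + 24 = -1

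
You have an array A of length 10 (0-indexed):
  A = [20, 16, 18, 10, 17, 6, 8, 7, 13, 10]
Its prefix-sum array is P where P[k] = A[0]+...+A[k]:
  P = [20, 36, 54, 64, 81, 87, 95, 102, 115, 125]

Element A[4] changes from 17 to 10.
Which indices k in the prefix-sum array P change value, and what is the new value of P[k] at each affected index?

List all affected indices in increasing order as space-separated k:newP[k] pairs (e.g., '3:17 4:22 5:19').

P[k] = A[0] + ... + A[k]
P[k] includes A[4] iff k >= 4
Affected indices: 4, 5, ..., 9; delta = -7
  P[4]: 81 + -7 = 74
  P[5]: 87 + -7 = 80
  P[6]: 95 + -7 = 88
  P[7]: 102 + -7 = 95
  P[8]: 115 + -7 = 108
  P[9]: 125 + -7 = 118

Answer: 4:74 5:80 6:88 7:95 8:108 9:118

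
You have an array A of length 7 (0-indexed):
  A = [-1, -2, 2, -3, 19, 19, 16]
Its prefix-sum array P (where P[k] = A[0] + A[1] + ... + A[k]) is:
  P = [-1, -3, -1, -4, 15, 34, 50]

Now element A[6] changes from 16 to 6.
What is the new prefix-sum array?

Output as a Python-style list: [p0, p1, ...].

Answer: [-1, -3, -1, -4, 15, 34, 40]

Derivation:
Change: A[6] 16 -> 6, delta = -10
P[k] for k < 6: unchanged (A[6] not included)
P[k] for k >= 6: shift by delta = -10
  P[0] = -1 + 0 = -1
  P[1] = -3 + 0 = -3
  P[2] = -1 + 0 = -1
  P[3] = -4 + 0 = -4
  P[4] = 15 + 0 = 15
  P[5] = 34 + 0 = 34
  P[6] = 50 + -10 = 40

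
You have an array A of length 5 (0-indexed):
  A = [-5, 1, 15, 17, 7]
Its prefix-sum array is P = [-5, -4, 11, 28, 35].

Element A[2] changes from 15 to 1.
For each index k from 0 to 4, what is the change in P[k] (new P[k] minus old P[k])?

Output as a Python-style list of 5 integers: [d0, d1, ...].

Element change: A[2] 15 -> 1, delta = -14
For k < 2: P[k] unchanged, delta_P[k] = 0
For k >= 2: P[k] shifts by exactly -14
Delta array: [0, 0, -14, -14, -14]

Answer: [0, 0, -14, -14, -14]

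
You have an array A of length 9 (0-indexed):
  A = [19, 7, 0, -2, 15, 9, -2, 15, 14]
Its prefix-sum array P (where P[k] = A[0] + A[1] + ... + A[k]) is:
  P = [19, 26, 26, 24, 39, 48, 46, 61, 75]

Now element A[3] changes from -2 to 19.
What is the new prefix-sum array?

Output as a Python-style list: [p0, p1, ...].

Change: A[3] -2 -> 19, delta = 21
P[k] for k < 3: unchanged (A[3] not included)
P[k] for k >= 3: shift by delta = 21
  P[0] = 19 + 0 = 19
  P[1] = 26 + 0 = 26
  P[2] = 26 + 0 = 26
  P[3] = 24 + 21 = 45
  P[4] = 39 + 21 = 60
  P[5] = 48 + 21 = 69
  P[6] = 46 + 21 = 67
  P[7] = 61 + 21 = 82
  P[8] = 75 + 21 = 96

Answer: [19, 26, 26, 45, 60, 69, 67, 82, 96]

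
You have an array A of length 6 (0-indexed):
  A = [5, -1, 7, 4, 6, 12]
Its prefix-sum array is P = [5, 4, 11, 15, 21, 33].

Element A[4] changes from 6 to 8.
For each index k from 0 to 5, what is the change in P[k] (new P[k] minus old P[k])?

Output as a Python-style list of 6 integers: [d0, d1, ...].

Element change: A[4] 6 -> 8, delta = 2
For k < 4: P[k] unchanged, delta_P[k] = 0
For k >= 4: P[k] shifts by exactly 2
Delta array: [0, 0, 0, 0, 2, 2]

Answer: [0, 0, 0, 0, 2, 2]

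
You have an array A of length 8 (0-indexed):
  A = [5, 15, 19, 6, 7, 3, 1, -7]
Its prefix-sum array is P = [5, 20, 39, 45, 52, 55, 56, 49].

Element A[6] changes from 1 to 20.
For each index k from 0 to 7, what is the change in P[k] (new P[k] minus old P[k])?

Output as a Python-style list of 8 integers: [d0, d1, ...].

Element change: A[6] 1 -> 20, delta = 19
For k < 6: P[k] unchanged, delta_P[k] = 0
For k >= 6: P[k] shifts by exactly 19
Delta array: [0, 0, 0, 0, 0, 0, 19, 19]

Answer: [0, 0, 0, 0, 0, 0, 19, 19]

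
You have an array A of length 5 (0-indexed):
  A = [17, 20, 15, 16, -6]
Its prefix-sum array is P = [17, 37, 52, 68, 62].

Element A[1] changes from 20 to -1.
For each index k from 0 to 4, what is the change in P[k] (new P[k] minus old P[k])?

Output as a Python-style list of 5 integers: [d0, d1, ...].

Element change: A[1] 20 -> -1, delta = -21
For k < 1: P[k] unchanged, delta_P[k] = 0
For k >= 1: P[k] shifts by exactly -21
Delta array: [0, -21, -21, -21, -21]

Answer: [0, -21, -21, -21, -21]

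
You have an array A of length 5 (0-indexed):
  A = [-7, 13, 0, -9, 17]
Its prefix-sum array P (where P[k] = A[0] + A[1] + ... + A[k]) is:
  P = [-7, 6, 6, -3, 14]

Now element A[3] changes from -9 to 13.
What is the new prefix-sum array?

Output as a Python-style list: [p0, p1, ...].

Change: A[3] -9 -> 13, delta = 22
P[k] for k < 3: unchanged (A[3] not included)
P[k] for k >= 3: shift by delta = 22
  P[0] = -7 + 0 = -7
  P[1] = 6 + 0 = 6
  P[2] = 6 + 0 = 6
  P[3] = -3 + 22 = 19
  P[4] = 14 + 22 = 36

Answer: [-7, 6, 6, 19, 36]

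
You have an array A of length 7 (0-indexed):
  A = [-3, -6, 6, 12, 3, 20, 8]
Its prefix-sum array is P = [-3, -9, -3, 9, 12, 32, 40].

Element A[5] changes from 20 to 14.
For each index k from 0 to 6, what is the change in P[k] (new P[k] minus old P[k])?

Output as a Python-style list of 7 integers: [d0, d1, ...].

Element change: A[5] 20 -> 14, delta = -6
For k < 5: P[k] unchanged, delta_P[k] = 0
For k >= 5: P[k] shifts by exactly -6
Delta array: [0, 0, 0, 0, 0, -6, -6]

Answer: [0, 0, 0, 0, 0, -6, -6]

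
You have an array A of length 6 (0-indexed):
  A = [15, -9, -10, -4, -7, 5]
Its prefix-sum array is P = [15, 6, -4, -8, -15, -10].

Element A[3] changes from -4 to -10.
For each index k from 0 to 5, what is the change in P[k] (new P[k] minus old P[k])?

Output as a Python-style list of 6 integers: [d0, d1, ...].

Answer: [0, 0, 0, -6, -6, -6]

Derivation:
Element change: A[3] -4 -> -10, delta = -6
For k < 3: P[k] unchanged, delta_P[k] = 0
For k >= 3: P[k] shifts by exactly -6
Delta array: [0, 0, 0, -6, -6, -6]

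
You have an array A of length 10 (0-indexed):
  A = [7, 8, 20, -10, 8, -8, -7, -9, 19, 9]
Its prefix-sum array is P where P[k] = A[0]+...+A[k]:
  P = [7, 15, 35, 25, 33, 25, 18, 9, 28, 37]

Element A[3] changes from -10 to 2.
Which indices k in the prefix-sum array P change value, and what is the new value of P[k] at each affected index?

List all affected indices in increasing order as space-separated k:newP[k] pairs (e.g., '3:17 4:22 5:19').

Answer: 3:37 4:45 5:37 6:30 7:21 8:40 9:49

Derivation:
P[k] = A[0] + ... + A[k]
P[k] includes A[3] iff k >= 3
Affected indices: 3, 4, ..., 9; delta = 12
  P[3]: 25 + 12 = 37
  P[4]: 33 + 12 = 45
  P[5]: 25 + 12 = 37
  P[6]: 18 + 12 = 30
  P[7]: 9 + 12 = 21
  P[8]: 28 + 12 = 40
  P[9]: 37 + 12 = 49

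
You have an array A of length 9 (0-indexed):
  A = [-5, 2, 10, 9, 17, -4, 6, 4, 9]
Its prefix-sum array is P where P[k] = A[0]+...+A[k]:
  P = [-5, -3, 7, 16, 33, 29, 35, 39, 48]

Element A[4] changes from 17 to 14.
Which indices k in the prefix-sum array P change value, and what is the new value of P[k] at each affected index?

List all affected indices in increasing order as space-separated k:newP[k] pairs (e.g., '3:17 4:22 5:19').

P[k] = A[0] + ... + A[k]
P[k] includes A[4] iff k >= 4
Affected indices: 4, 5, ..., 8; delta = -3
  P[4]: 33 + -3 = 30
  P[5]: 29 + -3 = 26
  P[6]: 35 + -3 = 32
  P[7]: 39 + -3 = 36
  P[8]: 48 + -3 = 45

Answer: 4:30 5:26 6:32 7:36 8:45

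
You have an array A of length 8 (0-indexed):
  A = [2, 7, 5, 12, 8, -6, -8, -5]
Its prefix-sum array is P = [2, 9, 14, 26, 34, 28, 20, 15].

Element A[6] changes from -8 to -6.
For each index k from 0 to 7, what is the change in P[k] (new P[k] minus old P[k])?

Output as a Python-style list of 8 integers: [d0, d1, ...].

Element change: A[6] -8 -> -6, delta = 2
For k < 6: P[k] unchanged, delta_P[k] = 0
For k >= 6: P[k] shifts by exactly 2
Delta array: [0, 0, 0, 0, 0, 0, 2, 2]

Answer: [0, 0, 0, 0, 0, 0, 2, 2]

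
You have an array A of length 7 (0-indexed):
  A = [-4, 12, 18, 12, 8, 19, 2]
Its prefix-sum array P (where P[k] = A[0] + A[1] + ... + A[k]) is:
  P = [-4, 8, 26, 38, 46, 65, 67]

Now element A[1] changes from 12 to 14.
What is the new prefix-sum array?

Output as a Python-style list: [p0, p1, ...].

Answer: [-4, 10, 28, 40, 48, 67, 69]

Derivation:
Change: A[1] 12 -> 14, delta = 2
P[k] for k < 1: unchanged (A[1] not included)
P[k] for k >= 1: shift by delta = 2
  P[0] = -4 + 0 = -4
  P[1] = 8 + 2 = 10
  P[2] = 26 + 2 = 28
  P[3] = 38 + 2 = 40
  P[4] = 46 + 2 = 48
  P[5] = 65 + 2 = 67
  P[6] = 67 + 2 = 69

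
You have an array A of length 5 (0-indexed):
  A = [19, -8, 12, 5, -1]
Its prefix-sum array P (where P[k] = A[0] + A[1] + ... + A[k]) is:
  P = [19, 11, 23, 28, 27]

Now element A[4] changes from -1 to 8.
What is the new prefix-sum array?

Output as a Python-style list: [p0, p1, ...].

Change: A[4] -1 -> 8, delta = 9
P[k] for k < 4: unchanged (A[4] not included)
P[k] for k >= 4: shift by delta = 9
  P[0] = 19 + 0 = 19
  P[1] = 11 + 0 = 11
  P[2] = 23 + 0 = 23
  P[3] = 28 + 0 = 28
  P[4] = 27 + 9 = 36

Answer: [19, 11, 23, 28, 36]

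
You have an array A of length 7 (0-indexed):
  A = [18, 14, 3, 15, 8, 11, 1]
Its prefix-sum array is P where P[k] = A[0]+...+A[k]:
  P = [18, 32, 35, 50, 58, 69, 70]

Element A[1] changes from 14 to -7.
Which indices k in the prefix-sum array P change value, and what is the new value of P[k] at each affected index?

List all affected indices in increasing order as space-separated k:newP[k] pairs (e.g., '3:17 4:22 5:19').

P[k] = A[0] + ... + A[k]
P[k] includes A[1] iff k >= 1
Affected indices: 1, 2, ..., 6; delta = -21
  P[1]: 32 + -21 = 11
  P[2]: 35 + -21 = 14
  P[3]: 50 + -21 = 29
  P[4]: 58 + -21 = 37
  P[5]: 69 + -21 = 48
  P[6]: 70 + -21 = 49

Answer: 1:11 2:14 3:29 4:37 5:48 6:49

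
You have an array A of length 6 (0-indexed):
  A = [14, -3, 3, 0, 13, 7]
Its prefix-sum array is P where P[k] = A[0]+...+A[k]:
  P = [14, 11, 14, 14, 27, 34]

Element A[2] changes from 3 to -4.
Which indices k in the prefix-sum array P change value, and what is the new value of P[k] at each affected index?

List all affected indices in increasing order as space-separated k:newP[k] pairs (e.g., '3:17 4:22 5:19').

Answer: 2:7 3:7 4:20 5:27

Derivation:
P[k] = A[0] + ... + A[k]
P[k] includes A[2] iff k >= 2
Affected indices: 2, 3, ..., 5; delta = -7
  P[2]: 14 + -7 = 7
  P[3]: 14 + -7 = 7
  P[4]: 27 + -7 = 20
  P[5]: 34 + -7 = 27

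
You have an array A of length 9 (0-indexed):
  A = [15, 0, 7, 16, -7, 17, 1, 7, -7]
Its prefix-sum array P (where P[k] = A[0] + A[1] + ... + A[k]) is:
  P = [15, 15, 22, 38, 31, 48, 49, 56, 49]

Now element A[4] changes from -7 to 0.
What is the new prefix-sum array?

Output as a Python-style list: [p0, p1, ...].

Answer: [15, 15, 22, 38, 38, 55, 56, 63, 56]

Derivation:
Change: A[4] -7 -> 0, delta = 7
P[k] for k < 4: unchanged (A[4] not included)
P[k] for k >= 4: shift by delta = 7
  P[0] = 15 + 0 = 15
  P[1] = 15 + 0 = 15
  P[2] = 22 + 0 = 22
  P[3] = 38 + 0 = 38
  P[4] = 31 + 7 = 38
  P[5] = 48 + 7 = 55
  P[6] = 49 + 7 = 56
  P[7] = 56 + 7 = 63
  P[8] = 49 + 7 = 56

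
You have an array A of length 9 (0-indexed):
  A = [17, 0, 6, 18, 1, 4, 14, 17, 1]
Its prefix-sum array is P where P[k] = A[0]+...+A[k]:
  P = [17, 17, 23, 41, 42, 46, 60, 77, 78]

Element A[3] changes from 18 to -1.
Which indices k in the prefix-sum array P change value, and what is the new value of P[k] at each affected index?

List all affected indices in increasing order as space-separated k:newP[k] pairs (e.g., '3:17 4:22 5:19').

P[k] = A[0] + ... + A[k]
P[k] includes A[3] iff k >= 3
Affected indices: 3, 4, ..., 8; delta = -19
  P[3]: 41 + -19 = 22
  P[4]: 42 + -19 = 23
  P[5]: 46 + -19 = 27
  P[6]: 60 + -19 = 41
  P[7]: 77 + -19 = 58
  P[8]: 78 + -19 = 59

Answer: 3:22 4:23 5:27 6:41 7:58 8:59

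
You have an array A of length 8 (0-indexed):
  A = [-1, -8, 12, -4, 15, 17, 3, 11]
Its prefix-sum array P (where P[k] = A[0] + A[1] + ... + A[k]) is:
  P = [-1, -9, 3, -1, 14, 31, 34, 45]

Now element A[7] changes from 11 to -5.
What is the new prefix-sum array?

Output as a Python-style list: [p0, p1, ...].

Change: A[7] 11 -> -5, delta = -16
P[k] for k < 7: unchanged (A[7] not included)
P[k] for k >= 7: shift by delta = -16
  P[0] = -1 + 0 = -1
  P[1] = -9 + 0 = -9
  P[2] = 3 + 0 = 3
  P[3] = -1 + 0 = -1
  P[4] = 14 + 0 = 14
  P[5] = 31 + 0 = 31
  P[6] = 34 + 0 = 34
  P[7] = 45 + -16 = 29

Answer: [-1, -9, 3, -1, 14, 31, 34, 29]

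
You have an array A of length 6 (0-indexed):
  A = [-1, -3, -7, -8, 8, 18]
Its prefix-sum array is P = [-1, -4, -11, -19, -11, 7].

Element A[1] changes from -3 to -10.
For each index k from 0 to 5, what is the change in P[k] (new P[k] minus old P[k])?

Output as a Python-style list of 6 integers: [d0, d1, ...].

Answer: [0, -7, -7, -7, -7, -7]

Derivation:
Element change: A[1] -3 -> -10, delta = -7
For k < 1: P[k] unchanged, delta_P[k] = 0
For k >= 1: P[k] shifts by exactly -7
Delta array: [0, -7, -7, -7, -7, -7]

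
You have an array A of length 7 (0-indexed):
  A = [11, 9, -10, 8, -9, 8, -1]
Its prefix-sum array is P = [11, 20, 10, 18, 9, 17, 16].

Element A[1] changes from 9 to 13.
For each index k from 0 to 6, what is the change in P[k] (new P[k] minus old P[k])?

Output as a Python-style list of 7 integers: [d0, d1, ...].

Element change: A[1] 9 -> 13, delta = 4
For k < 1: P[k] unchanged, delta_P[k] = 0
For k >= 1: P[k] shifts by exactly 4
Delta array: [0, 4, 4, 4, 4, 4, 4]

Answer: [0, 4, 4, 4, 4, 4, 4]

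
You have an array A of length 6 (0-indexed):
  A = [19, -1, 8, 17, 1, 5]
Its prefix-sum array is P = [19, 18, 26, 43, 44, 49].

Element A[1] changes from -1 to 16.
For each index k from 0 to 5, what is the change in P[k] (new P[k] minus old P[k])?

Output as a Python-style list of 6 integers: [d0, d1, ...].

Element change: A[1] -1 -> 16, delta = 17
For k < 1: P[k] unchanged, delta_P[k] = 0
For k >= 1: P[k] shifts by exactly 17
Delta array: [0, 17, 17, 17, 17, 17]

Answer: [0, 17, 17, 17, 17, 17]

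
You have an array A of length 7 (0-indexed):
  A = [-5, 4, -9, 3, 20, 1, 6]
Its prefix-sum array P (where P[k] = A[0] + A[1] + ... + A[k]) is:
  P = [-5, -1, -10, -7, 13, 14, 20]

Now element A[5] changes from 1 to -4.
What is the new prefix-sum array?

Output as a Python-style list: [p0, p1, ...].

Change: A[5] 1 -> -4, delta = -5
P[k] for k < 5: unchanged (A[5] not included)
P[k] for k >= 5: shift by delta = -5
  P[0] = -5 + 0 = -5
  P[1] = -1 + 0 = -1
  P[2] = -10 + 0 = -10
  P[3] = -7 + 0 = -7
  P[4] = 13 + 0 = 13
  P[5] = 14 + -5 = 9
  P[6] = 20 + -5 = 15

Answer: [-5, -1, -10, -7, 13, 9, 15]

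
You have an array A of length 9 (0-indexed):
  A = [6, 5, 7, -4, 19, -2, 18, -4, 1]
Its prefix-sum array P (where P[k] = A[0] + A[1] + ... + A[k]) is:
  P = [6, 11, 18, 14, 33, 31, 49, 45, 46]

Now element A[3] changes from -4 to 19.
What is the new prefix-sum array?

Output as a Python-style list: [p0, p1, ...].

Answer: [6, 11, 18, 37, 56, 54, 72, 68, 69]

Derivation:
Change: A[3] -4 -> 19, delta = 23
P[k] for k < 3: unchanged (A[3] not included)
P[k] for k >= 3: shift by delta = 23
  P[0] = 6 + 0 = 6
  P[1] = 11 + 0 = 11
  P[2] = 18 + 0 = 18
  P[3] = 14 + 23 = 37
  P[4] = 33 + 23 = 56
  P[5] = 31 + 23 = 54
  P[6] = 49 + 23 = 72
  P[7] = 45 + 23 = 68
  P[8] = 46 + 23 = 69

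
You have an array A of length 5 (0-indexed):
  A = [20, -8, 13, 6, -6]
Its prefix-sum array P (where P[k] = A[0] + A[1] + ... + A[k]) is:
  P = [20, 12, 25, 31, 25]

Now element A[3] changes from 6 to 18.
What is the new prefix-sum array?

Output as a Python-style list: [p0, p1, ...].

Answer: [20, 12, 25, 43, 37]

Derivation:
Change: A[3] 6 -> 18, delta = 12
P[k] for k < 3: unchanged (A[3] not included)
P[k] for k >= 3: shift by delta = 12
  P[0] = 20 + 0 = 20
  P[1] = 12 + 0 = 12
  P[2] = 25 + 0 = 25
  P[3] = 31 + 12 = 43
  P[4] = 25 + 12 = 37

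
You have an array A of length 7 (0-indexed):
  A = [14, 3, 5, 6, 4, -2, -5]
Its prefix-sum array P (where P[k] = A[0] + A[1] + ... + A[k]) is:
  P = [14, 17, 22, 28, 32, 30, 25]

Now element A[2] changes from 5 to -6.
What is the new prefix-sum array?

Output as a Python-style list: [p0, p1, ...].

Change: A[2] 5 -> -6, delta = -11
P[k] for k < 2: unchanged (A[2] not included)
P[k] for k >= 2: shift by delta = -11
  P[0] = 14 + 0 = 14
  P[1] = 17 + 0 = 17
  P[2] = 22 + -11 = 11
  P[3] = 28 + -11 = 17
  P[4] = 32 + -11 = 21
  P[5] = 30 + -11 = 19
  P[6] = 25 + -11 = 14

Answer: [14, 17, 11, 17, 21, 19, 14]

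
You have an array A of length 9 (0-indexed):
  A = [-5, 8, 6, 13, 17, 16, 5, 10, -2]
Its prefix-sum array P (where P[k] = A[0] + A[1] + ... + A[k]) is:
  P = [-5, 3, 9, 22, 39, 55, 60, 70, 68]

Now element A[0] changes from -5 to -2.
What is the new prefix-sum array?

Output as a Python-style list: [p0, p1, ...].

Answer: [-2, 6, 12, 25, 42, 58, 63, 73, 71]

Derivation:
Change: A[0] -5 -> -2, delta = 3
P[k] for k < 0: unchanged (A[0] not included)
P[k] for k >= 0: shift by delta = 3
  P[0] = -5 + 3 = -2
  P[1] = 3 + 3 = 6
  P[2] = 9 + 3 = 12
  P[3] = 22 + 3 = 25
  P[4] = 39 + 3 = 42
  P[5] = 55 + 3 = 58
  P[6] = 60 + 3 = 63
  P[7] = 70 + 3 = 73
  P[8] = 68 + 3 = 71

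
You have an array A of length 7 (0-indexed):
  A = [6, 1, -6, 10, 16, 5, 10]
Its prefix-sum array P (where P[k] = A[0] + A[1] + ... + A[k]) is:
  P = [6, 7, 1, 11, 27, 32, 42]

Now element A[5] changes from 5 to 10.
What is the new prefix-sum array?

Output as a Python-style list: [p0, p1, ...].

Answer: [6, 7, 1, 11, 27, 37, 47]

Derivation:
Change: A[5] 5 -> 10, delta = 5
P[k] for k < 5: unchanged (A[5] not included)
P[k] for k >= 5: shift by delta = 5
  P[0] = 6 + 0 = 6
  P[1] = 7 + 0 = 7
  P[2] = 1 + 0 = 1
  P[3] = 11 + 0 = 11
  P[4] = 27 + 0 = 27
  P[5] = 32 + 5 = 37
  P[6] = 42 + 5 = 47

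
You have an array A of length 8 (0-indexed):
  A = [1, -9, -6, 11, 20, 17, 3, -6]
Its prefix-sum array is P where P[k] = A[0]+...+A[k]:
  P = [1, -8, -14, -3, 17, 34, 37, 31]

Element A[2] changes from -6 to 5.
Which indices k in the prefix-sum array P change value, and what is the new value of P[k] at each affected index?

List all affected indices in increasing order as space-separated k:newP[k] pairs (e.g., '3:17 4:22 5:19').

P[k] = A[0] + ... + A[k]
P[k] includes A[2] iff k >= 2
Affected indices: 2, 3, ..., 7; delta = 11
  P[2]: -14 + 11 = -3
  P[3]: -3 + 11 = 8
  P[4]: 17 + 11 = 28
  P[5]: 34 + 11 = 45
  P[6]: 37 + 11 = 48
  P[7]: 31 + 11 = 42

Answer: 2:-3 3:8 4:28 5:45 6:48 7:42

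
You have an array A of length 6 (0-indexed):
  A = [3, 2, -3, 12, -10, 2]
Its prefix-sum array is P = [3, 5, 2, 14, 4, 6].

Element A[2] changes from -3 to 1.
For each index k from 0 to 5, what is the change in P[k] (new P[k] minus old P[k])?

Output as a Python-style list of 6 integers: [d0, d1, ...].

Answer: [0, 0, 4, 4, 4, 4]

Derivation:
Element change: A[2] -3 -> 1, delta = 4
For k < 2: P[k] unchanged, delta_P[k] = 0
For k >= 2: P[k] shifts by exactly 4
Delta array: [0, 0, 4, 4, 4, 4]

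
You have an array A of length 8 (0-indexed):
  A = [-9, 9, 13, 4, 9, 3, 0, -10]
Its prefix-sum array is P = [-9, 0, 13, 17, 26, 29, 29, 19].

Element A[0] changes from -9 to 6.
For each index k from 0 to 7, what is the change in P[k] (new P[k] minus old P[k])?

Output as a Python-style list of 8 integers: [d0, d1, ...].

Element change: A[0] -9 -> 6, delta = 15
For k < 0: P[k] unchanged, delta_P[k] = 0
For k >= 0: P[k] shifts by exactly 15
Delta array: [15, 15, 15, 15, 15, 15, 15, 15]

Answer: [15, 15, 15, 15, 15, 15, 15, 15]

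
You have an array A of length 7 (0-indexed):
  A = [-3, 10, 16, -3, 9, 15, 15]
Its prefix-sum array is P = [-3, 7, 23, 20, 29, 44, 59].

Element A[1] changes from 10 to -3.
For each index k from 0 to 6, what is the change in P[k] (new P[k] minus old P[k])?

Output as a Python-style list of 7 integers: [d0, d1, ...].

Element change: A[1] 10 -> -3, delta = -13
For k < 1: P[k] unchanged, delta_P[k] = 0
For k >= 1: P[k] shifts by exactly -13
Delta array: [0, -13, -13, -13, -13, -13, -13]

Answer: [0, -13, -13, -13, -13, -13, -13]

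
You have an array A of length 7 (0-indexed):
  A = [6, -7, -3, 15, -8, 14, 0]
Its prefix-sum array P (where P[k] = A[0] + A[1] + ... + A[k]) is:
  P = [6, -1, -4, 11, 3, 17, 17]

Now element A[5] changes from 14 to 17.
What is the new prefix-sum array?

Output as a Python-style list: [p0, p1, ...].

Change: A[5] 14 -> 17, delta = 3
P[k] for k < 5: unchanged (A[5] not included)
P[k] for k >= 5: shift by delta = 3
  P[0] = 6 + 0 = 6
  P[1] = -1 + 0 = -1
  P[2] = -4 + 0 = -4
  P[3] = 11 + 0 = 11
  P[4] = 3 + 0 = 3
  P[5] = 17 + 3 = 20
  P[6] = 17 + 3 = 20

Answer: [6, -1, -4, 11, 3, 20, 20]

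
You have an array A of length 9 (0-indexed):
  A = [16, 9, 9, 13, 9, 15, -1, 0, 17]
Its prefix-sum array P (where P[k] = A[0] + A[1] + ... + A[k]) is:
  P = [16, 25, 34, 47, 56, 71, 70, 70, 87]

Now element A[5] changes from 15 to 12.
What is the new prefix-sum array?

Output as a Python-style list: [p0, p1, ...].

Change: A[5] 15 -> 12, delta = -3
P[k] for k < 5: unchanged (A[5] not included)
P[k] for k >= 5: shift by delta = -3
  P[0] = 16 + 0 = 16
  P[1] = 25 + 0 = 25
  P[2] = 34 + 0 = 34
  P[3] = 47 + 0 = 47
  P[4] = 56 + 0 = 56
  P[5] = 71 + -3 = 68
  P[6] = 70 + -3 = 67
  P[7] = 70 + -3 = 67
  P[8] = 87 + -3 = 84

Answer: [16, 25, 34, 47, 56, 68, 67, 67, 84]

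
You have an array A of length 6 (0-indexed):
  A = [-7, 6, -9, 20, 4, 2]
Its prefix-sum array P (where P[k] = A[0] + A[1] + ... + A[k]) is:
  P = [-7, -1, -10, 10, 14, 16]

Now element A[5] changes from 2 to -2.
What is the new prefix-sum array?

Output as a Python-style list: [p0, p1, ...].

Answer: [-7, -1, -10, 10, 14, 12]

Derivation:
Change: A[5] 2 -> -2, delta = -4
P[k] for k < 5: unchanged (A[5] not included)
P[k] for k >= 5: shift by delta = -4
  P[0] = -7 + 0 = -7
  P[1] = -1 + 0 = -1
  P[2] = -10 + 0 = -10
  P[3] = 10 + 0 = 10
  P[4] = 14 + 0 = 14
  P[5] = 16 + -4 = 12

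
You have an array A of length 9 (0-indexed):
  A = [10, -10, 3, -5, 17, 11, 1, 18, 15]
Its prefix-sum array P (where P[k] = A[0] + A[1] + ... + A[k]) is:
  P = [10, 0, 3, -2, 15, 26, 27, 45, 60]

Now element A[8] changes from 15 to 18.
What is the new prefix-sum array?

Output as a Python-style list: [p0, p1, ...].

Change: A[8] 15 -> 18, delta = 3
P[k] for k < 8: unchanged (A[8] not included)
P[k] for k >= 8: shift by delta = 3
  P[0] = 10 + 0 = 10
  P[1] = 0 + 0 = 0
  P[2] = 3 + 0 = 3
  P[3] = -2 + 0 = -2
  P[4] = 15 + 0 = 15
  P[5] = 26 + 0 = 26
  P[6] = 27 + 0 = 27
  P[7] = 45 + 0 = 45
  P[8] = 60 + 3 = 63

Answer: [10, 0, 3, -2, 15, 26, 27, 45, 63]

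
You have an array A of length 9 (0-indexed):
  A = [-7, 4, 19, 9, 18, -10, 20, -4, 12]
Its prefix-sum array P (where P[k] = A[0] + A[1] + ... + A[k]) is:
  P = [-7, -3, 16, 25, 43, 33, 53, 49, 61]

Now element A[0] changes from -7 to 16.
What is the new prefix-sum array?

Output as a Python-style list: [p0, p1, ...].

Change: A[0] -7 -> 16, delta = 23
P[k] for k < 0: unchanged (A[0] not included)
P[k] for k >= 0: shift by delta = 23
  P[0] = -7 + 23 = 16
  P[1] = -3 + 23 = 20
  P[2] = 16 + 23 = 39
  P[3] = 25 + 23 = 48
  P[4] = 43 + 23 = 66
  P[5] = 33 + 23 = 56
  P[6] = 53 + 23 = 76
  P[7] = 49 + 23 = 72
  P[8] = 61 + 23 = 84

Answer: [16, 20, 39, 48, 66, 56, 76, 72, 84]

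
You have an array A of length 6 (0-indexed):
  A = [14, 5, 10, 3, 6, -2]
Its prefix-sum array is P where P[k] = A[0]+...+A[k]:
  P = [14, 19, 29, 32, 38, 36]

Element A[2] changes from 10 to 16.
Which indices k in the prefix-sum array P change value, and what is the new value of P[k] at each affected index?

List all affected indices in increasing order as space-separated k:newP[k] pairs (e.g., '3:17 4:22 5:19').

P[k] = A[0] + ... + A[k]
P[k] includes A[2] iff k >= 2
Affected indices: 2, 3, ..., 5; delta = 6
  P[2]: 29 + 6 = 35
  P[3]: 32 + 6 = 38
  P[4]: 38 + 6 = 44
  P[5]: 36 + 6 = 42

Answer: 2:35 3:38 4:44 5:42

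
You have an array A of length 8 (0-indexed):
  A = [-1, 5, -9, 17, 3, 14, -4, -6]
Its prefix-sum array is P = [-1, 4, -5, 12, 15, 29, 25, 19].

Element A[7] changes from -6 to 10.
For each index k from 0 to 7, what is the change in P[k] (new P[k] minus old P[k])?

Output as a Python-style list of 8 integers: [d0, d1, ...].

Element change: A[7] -6 -> 10, delta = 16
For k < 7: P[k] unchanged, delta_P[k] = 0
For k >= 7: P[k] shifts by exactly 16
Delta array: [0, 0, 0, 0, 0, 0, 0, 16]

Answer: [0, 0, 0, 0, 0, 0, 0, 16]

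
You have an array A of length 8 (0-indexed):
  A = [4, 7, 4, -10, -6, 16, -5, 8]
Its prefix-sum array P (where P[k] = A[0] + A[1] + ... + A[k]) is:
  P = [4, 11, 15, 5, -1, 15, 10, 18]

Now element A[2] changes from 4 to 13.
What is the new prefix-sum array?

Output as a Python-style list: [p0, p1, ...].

Change: A[2] 4 -> 13, delta = 9
P[k] for k < 2: unchanged (A[2] not included)
P[k] for k >= 2: shift by delta = 9
  P[0] = 4 + 0 = 4
  P[1] = 11 + 0 = 11
  P[2] = 15 + 9 = 24
  P[3] = 5 + 9 = 14
  P[4] = -1 + 9 = 8
  P[5] = 15 + 9 = 24
  P[6] = 10 + 9 = 19
  P[7] = 18 + 9 = 27

Answer: [4, 11, 24, 14, 8, 24, 19, 27]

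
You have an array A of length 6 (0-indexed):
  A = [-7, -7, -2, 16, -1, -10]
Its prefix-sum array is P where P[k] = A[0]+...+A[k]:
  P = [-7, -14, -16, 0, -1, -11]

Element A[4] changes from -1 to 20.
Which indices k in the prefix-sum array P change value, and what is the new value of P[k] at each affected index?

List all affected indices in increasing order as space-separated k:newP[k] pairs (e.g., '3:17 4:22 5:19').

Answer: 4:20 5:10

Derivation:
P[k] = A[0] + ... + A[k]
P[k] includes A[4] iff k >= 4
Affected indices: 4, 5, ..., 5; delta = 21
  P[4]: -1 + 21 = 20
  P[5]: -11 + 21 = 10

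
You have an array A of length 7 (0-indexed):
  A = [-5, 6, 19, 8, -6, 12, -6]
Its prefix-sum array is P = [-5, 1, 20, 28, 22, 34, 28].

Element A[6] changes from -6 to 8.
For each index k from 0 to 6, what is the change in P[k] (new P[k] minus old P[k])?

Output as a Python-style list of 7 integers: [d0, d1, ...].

Answer: [0, 0, 0, 0, 0, 0, 14]

Derivation:
Element change: A[6] -6 -> 8, delta = 14
For k < 6: P[k] unchanged, delta_P[k] = 0
For k >= 6: P[k] shifts by exactly 14
Delta array: [0, 0, 0, 0, 0, 0, 14]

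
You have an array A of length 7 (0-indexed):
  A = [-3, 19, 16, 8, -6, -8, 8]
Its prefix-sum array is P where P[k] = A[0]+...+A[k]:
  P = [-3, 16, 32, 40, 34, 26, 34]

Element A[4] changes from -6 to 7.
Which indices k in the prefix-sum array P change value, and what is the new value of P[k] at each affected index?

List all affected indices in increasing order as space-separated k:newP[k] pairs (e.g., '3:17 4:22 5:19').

P[k] = A[0] + ... + A[k]
P[k] includes A[4] iff k >= 4
Affected indices: 4, 5, ..., 6; delta = 13
  P[4]: 34 + 13 = 47
  P[5]: 26 + 13 = 39
  P[6]: 34 + 13 = 47

Answer: 4:47 5:39 6:47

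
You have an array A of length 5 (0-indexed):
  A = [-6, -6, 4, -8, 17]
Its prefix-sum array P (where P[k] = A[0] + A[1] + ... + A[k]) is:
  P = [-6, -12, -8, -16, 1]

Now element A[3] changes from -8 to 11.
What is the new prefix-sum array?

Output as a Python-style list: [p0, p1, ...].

Change: A[3] -8 -> 11, delta = 19
P[k] for k < 3: unchanged (A[3] not included)
P[k] for k >= 3: shift by delta = 19
  P[0] = -6 + 0 = -6
  P[1] = -12 + 0 = -12
  P[2] = -8 + 0 = -8
  P[3] = -16 + 19 = 3
  P[4] = 1 + 19 = 20

Answer: [-6, -12, -8, 3, 20]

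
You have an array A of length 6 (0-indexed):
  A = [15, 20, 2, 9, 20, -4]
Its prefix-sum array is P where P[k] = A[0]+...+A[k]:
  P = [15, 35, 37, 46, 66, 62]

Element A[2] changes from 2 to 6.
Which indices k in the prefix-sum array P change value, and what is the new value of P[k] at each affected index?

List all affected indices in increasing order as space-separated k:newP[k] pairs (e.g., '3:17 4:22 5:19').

Answer: 2:41 3:50 4:70 5:66

Derivation:
P[k] = A[0] + ... + A[k]
P[k] includes A[2] iff k >= 2
Affected indices: 2, 3, ..., 5; delta = 4
  P[2]: 37 + 4 = 41
  P[3]: 46 + 4 = 50
  P[4]: 66 + 4 = 70
  P[5]: 62 + 4 = 66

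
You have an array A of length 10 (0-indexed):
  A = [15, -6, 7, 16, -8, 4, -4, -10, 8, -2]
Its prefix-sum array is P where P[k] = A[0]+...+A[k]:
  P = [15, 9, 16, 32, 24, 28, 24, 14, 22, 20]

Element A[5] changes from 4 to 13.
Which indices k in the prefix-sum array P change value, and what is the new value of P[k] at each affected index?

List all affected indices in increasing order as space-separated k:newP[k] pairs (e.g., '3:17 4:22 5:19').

P[k] = A[0] + ... + A[k]
P[k] includes A[5] iff k >= 5
Affected indices: 5, 6, ..., 9; delta = 9
  P[5]: 28 + 9 = 37
  P[6]: 24 + 9 = 33
  P[7]: 14 + 9 = 23
  P[8]: 22 + 9 = 31
  P[9]: 20 + 9 = 29

Answer: 5:37 6:33 7:23 8:31 9:29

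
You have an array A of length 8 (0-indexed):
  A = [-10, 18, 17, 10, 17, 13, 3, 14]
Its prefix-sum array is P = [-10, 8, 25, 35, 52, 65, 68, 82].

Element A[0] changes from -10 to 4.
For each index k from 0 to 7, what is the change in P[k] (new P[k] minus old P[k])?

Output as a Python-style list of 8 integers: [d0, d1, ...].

Element change: A[0] -10 -> 4, delta = 14
For k < 0: P[k] unchanged, delta_P[k] = 0
For k >= 0: P[k] shifts by exactly 14
Delta array: [14, 14, 14, 14, 14, 14, 14, 14]

Answer: [14, 14, 14, 14, 14, 14, 14, 14]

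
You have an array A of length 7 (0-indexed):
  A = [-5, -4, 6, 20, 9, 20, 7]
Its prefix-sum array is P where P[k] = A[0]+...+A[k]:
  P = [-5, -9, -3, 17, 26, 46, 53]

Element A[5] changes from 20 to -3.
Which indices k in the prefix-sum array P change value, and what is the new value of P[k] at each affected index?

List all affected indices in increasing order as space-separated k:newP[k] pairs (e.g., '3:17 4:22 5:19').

Answer: 5:23 6:30

Derivation:
P[k] = A[0] + ... + A[k]
P[k] includes A[5] iff k >= 5
Affected indices: 5, 6, ..., 6; delta = -23
  P[5]: 46 + -23 = 23
  P[6]: 53 + -23 = 30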